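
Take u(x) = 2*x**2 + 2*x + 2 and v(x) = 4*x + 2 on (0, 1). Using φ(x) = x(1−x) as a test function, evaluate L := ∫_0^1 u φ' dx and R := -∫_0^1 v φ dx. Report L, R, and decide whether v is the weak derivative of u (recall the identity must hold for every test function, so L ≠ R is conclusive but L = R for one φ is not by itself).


LHS = -2/3, RHS = -2/3. Yes, v = u' weakly.

u(x) = 2*x**2 + 2*x + 2, classical derivative u'(x) = 4*x + 2.
φ(x) = x(1−x), so φ'(x) = 1 - 2*x.
Note φ(0) = φ(1) = 0, so the boundary term u·φ vanishes.
LHS = ∫_0^1 u(x) φ'(x) dx = ∫_0^1 (-4*x^3 - 2*x^2 - 2*x + 2) dx. Term by term:
  ∫_0^1 -4*x^3 dx = -1;  ∫_0^1 -2*x^2 dx = -2/3;  ∫_0^1 -2*x dx = -1;
  ∫_0^1 2 dx = 2.
Sum: -1 − 2/3 − 1 + 2 = -2/3.
So LHS = -2/3.
∫_0^1 v(x) φ(x) dx = ∫_0^1 (-4*x^3 + 2*x^2 + 2*x) dx. Term by term:
  ∫_0^1 -4*x^3 dx = -1;  ∫_0^1 2*x^2 dx = 2/3;  ∫_0^1 2*x dx = 1.
Sum: -1 + 2/3 + 1 = 2/3.
So RHS = -∫_0^1 v(x) φ(x) dx = -2/3.
LHS = RHS, so the identity holds for this test φ.
Moreover u is smooth here and v(x) = u'(x) = 4*x + 2 pointwise, so the identity holds for every test function. Hence v is the weak derivative of u.


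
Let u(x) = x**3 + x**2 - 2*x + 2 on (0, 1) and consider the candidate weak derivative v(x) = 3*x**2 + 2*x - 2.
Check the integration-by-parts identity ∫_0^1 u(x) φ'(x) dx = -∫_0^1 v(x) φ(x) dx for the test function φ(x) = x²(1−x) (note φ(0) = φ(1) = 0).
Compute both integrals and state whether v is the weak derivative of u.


LHS = -1/30, RHS = -1/30. Yes, v = u' weakly.

u(x) = x**3 + x**2 - 2*x + 2, classical derivative u'(x) = 3*x**2 + 2*x - 2.
φ(x) = x²(1−x), so φ'(x) = x*(2 - 3*x).
Note φ(0) = φ(1) = 0, so the boundary term u·φ vanishes.
LHS = ∫_0^1 u(x) φ'(x) dx = ∫_0^1 (-3*x^5 - x^4 + 8*x^3 - 10*x^2 + 4*x) dx. Term by term:
  ∫_0^1 -3*x^5 dx = -1/2;  ∫_0^1 -x^4 dx = -1/5;  ∫_0^1 8*x^3 dx = 2;
  ∫_0^1 -10*x^2 dx = -10/3;  ∫_0^1 4*x dx = 2.
Sum: -1/2 − 1/5 + 2 − 10/3 + 2 = -1/30.
So LHS = -1/30.
∫_0^1 v(x) φ(x) dx = ∫_0^1 (-3*x^5 + x^4 + 4*x^3 - 2*x^2) dx. Term by term:
  ∫_0^1 -3*x^5 dx = -1/2;  ∫_0^1 x^4 dx = 1/5;  ∫_0^1 4*x^3 dx = 1;
  ∫_0^1 -2*x^2 dx = -2/3.
Sum: -1/2 + 1/5 + 1 − 2/3 = 1/30.
So RHS = -∫_0^1 v(x) φ(x) dx = -1/30.
LHS = RHS, so the identity holds for this test φ.
Moreover u is smooth here and v(x) = u'(x) = 3*x**2 + 2*x - 2 pointwise, so the identity holds for every test function. Hence v is the weak derivative of u.


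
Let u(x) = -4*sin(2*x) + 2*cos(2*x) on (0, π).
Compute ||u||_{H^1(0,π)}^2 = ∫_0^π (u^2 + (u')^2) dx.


||u||_{H^1(0,π)}^2 = 50*π

u'(x) = -4*sin(2*x) - 8*cos(2*x).
Expand u² and (u')² and integrate term by term on (0, π), using: for integers n ≥ 1, ∫_0^π sin²(nx) dx = ∫_0^π cos²(nx) dx = π/2; for n ≠ n', ∫_0^π sin(nx)sin(n'x) dx = ∫_0^π cos(nx)cos(n'x) dx = 0; and by product-to-sum, ∫_0^π sin(nx)cos(n'x) dx = ½∫_0^π [sin((n+n')x) + sin((n−n')x)] dx, which is 0 when n+n' is even and 2n/(n²−n'²) when n+n' is odd (it need not vanish on (0, π)).
  u² squared terms: (-4)²·∫sin(2x)² dx = 16·π/2 = 8*π;  (2)²·∫cos(2x)² dx = 4·π/2 = 2*π.
  u² cross terms: 2·(-4)·(2)·∫sin(2x)·cos(2x) dx = -16·(0) = 0.
  So ∫_0^π u² dx = 8*π + 2*π + 0 = 10*π.
  (u')² squared terms: (-8)²·∫cos(2x)² dx = 64·π/2 = 32*π;  (-4)²·∫sin(2x)² dx = 16·π/2 = 8*π.
  (u')² cross terms: 2·(-8)·(-4)·∫cos(2x)·sin(2x) dx = 64·(0) = 0.
  So ∫_0^π (u')² dx = 32*π + 8*π + 0 = 40*π.
||u||_{H^1}^2 = (10*π) + (40*π) = 50*π.


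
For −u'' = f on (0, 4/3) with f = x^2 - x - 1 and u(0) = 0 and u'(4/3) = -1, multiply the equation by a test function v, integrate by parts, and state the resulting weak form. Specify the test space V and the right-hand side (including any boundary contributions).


V = {v ∈ H^1(0, 4/3) : v(0) = 0} (test functions vanish at x = 0 where u is specified); weak form: ∫_0^4/3 u'v' dx = ∫_0^4/3 (x^2 - x - 1) v dx − v(4/3) for all v ∈ V.

Multiply both sides by a test function v and integrate from 0 to 4/3:
  ∫_0^4/3 −u''(x) v(x) dx = ∫_0^4/3 f(x) v(x) dx.
Integrate the LHS by parts once:
  ∫_0^4/3 −u'' v dx = −[u'(x) v(x)]_0^4/3 + ∫_0^4/3 u'(x) v'(x) dx.
Thus ∫_0^4/3 u'(x) v'(x) dx = ∫_0^4/3 f(x) v(x) dx + [u'(x) v(x)]_0^4/3.
Choose V so that boundary terms are either known or forced to vanish.
Mixed BC: u(0) = 0 (Dirichlet) and u'(4/3) = -1 (Neumann). Define V = {v ∈ H^1(0, 4/3) : v(0) = 0}. Then [u' v]_0^4/3 = u'(4/3)·v(4/3) − u'(0)·0 = − v(4/3).
Weak formulation: find u (satisfying any essential BC) such that ∫_0^4/3 u'(x) v'(x) dx = ∫_0^4/3 f v dx − v(4/3) for all v ∈ V (Dirichlet at 0 absorbed into V; Neumann datum at x = 4/3 contributes the boundary term).
Substituting f(x) = x^2 - x - 1, the right-hand side is ∫_0^4/3 (x^2 - x - 1) v dx − v(4/3).


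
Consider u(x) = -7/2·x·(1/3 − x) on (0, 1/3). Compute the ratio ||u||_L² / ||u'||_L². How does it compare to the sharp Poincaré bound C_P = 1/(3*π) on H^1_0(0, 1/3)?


||u||_L² / ||u'||_L² = sqrt(10)/30 < C_P = 1/(3*π).

u(x) = -7/2·x·(1/3 − x), so u'(x) = 7*x - 7/6.
u(x) = -7/2·x·(1/3 − x) vanishes at x = 0 and x = 1/3, so u ∈ H^1_0(0, 1/3). Differentiate via the product rule and integrate the resulting polynomials term by term.
  ∫_0^1/3 u² dx = ∫_0^1/3 (49*x^4/4 - 49*x^3/6 + 49*x^2/36) dx. Term by term:
    ∫_0^1/3 49*x^4/4 dx = 49/4860;  ∫_0^1/3 -49*x^3/6 dx = -49/1944;  ∫_0^1/3 49*x^2/36 dx = 49/2916.
  Sum: 49/4860 − 49/1944 + 49/2916 = 49/29160.
  ∫_0^1/3 (u')² dx = ∫_0^1/3 (49*x^2 - 49*x/3 + 49/36) dx. Term by term:
    ∫_0^1/3 49*x^2 dx = 49/81;  ∫_0^1/3 -49*x/3 dx = -49/54;  ∫_0^1/3 49/36 dx = 49/108.
  Sum: 49/81 − 49/54 + 49/108 = 49/324.
∫_0^1/3 u² dx = 49/29160, so ||u||_L² = 7*sqrt(10)/540.
∫_0^1/3 (u')² dx = 49/324, so ||u'||_L² = 7/18.
Ratio ||u||_L² / ||u'||_L² = sqrt(10)/30.
Sharp Poincaré constant on H^1_0(0, 1/3) is C_P = L/π = 1/(3*π), achieved by sin(3*π·x).
A polynomial bump cannot attain the sharp Poincaré constant (only the first sine eigenfunction does), so the ratio is strictly less than C_P, consistent with ||u||_L² ≤ C_P ||u'||_L².


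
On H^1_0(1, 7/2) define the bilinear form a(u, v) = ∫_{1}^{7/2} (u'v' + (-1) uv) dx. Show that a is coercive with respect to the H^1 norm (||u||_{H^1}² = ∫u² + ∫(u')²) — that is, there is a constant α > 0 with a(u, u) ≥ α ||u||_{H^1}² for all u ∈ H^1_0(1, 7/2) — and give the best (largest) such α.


α = (-25 + 4*π^2)/(25 + 4*π^2)

Coercivity of a(·,·) on H^1_0(1, 7/2) means a(u, u) ≥ α ||u||_{H^1}² for every u ∈ H^1_0.
The interval has length L = 5/2, and Poincaré/coercivity depend only on L. Here a(u, u) = ∫(u')² + (-1)·∫u².
Here c = -1 < 0 with |c| < (π/L)² = 4*π^2/25, so coercivity still holds. The condition a(u,u) ≥ α||u||_{H^1}² reads (1−α)∫(u')² ≥ (α−c)∫u². Any admissible α is ≤ 1 (rapidly oscillating u have ∫u²/∫(u')² → 0), and α = 1 would force 0 ≥ (1−c)∫u², impossible since c < 1; so 1−α > 0. By the sharp Poincaré inequality on H^1_0 of an interval of length L, ∫(u')² ≥ (π/L)²∫u² with equality for the first sine mode sin(π(x−x₀)/L) (x₀ the left endpoint), so the inequality holds for all u iff (1−α)(π/L)² ≥ α − c, i.e. α ≤ ((π/L)² + c)/((π/L)² + 1) = (1 + c(L/π)²)/(1 + (L/π)²). (Direct route, valid since c ≤ 0: Poincaré gives c∫u² ≥ c(L/π)²∫(u')², so a(u,u) ≥ (1 + c(L/π)²)∫(u')², while ||u||_{H^1}² ≤ (1 + (L/π)²)∫(u')²; dividing yields the same α.) With (π/L)² = 4*π^2/25 and c = -1, the largest admissible constant is α = ((π/L)² + c)/((π/L)² + 1).
Simplifying, α = (-25 + 4*π^2)/(25 + 4*π^2).


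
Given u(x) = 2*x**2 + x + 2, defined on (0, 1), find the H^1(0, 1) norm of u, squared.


||u||_{H^1}^2 = 317/15

The H^1 norm (squared) on an interval (0, L) is
  ||u||_{H^1}^2 = ∫_0^L u(x)^2 dx + ∫_0^L u'(x)^2 dx.
Compute u'(x) = 4*x + 1.
Then u(x)^2 = 4*x**4 + 4*x**3 + 9*x**2 + 4*x + 4 and u'(x)^2 = 16*x**2 + 8*x + 1.
Integrate each monomial from 0 to 1 using ∫_0^1 c·x^n dx = c·1^(n+1)/(n+1):
  ∫_0^1 u(x)^2 dx = ∫_0^1 (4*x^4 + 4*x^3 + 9*x^2 + 4*x + 4) dx. Term by term:
    ∫_0^1 4*x^4 dx = 4/5;  ∫_0^1 4*x^3 dx = 1;  ∫_0^1 9*x^2 dx = 3;
    ∫_0^1 4*x dx = 2;  ∫_0^1 4 dx = 4.
  Sum: 4/5 + 1 + 3 + 2 + 4 = 54/5.
  ∫_0^1 u'(x)^2 dx = ∫_0^1 (16*x^2 + 8*x + 1) dx. Term by term:
    ∫_0^1 16*x^2 dx = 16/3;  ∫_0^1 8*x dx = 4;  ∫_0^1 1 dx = 1.
  Sum: 16/3 + 4 + 1 = 31/3.
Adding: ||u||_{H^1}^2 = 54/5 + 31/3 = 317/15.


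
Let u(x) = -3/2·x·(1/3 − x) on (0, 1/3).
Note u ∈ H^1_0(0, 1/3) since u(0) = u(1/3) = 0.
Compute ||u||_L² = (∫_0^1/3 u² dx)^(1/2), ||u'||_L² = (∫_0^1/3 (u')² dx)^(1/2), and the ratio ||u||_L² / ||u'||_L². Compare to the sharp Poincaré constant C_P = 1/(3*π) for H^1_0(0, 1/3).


||u||_L² / ||u'||_L² = sqrt(10)/30 < C_P = 1/(3*π).

u(x) = -3/2·x·(1/3 − x), so u'(x) = 3*x - 1/2.
u(x) = -3/2·x·(1/3 − x) vanishes at x = 0 and x = 1/3, so u ∈ H^1_0(0, 1/3). Differentiate via the product rule and integrate the resulting polynomials term by term.
  ∫_0^1/3 u² dx = ∫_0^1/3 (9*x^4/4 - 3*x^3/2 + x^2/4) dx. Term by term:
    ∫_0^1/3 9*x^4/4 dx = 1/540;  ∫_0^1/3 -3*x^3/2 dx = -1/216;  ∫_0^1/3 x^2/4 dx = 1/324.
  Sum: 1/540 − 1/216 + 1/324 = 1/3240.
  ∫_0^1/3 (u')² dx = ∫_0^1/3 (9*x^2 - 3*x + 1/4) dx. Term by term:
    ∫_0^1/3 9*x^2 dx = 1/9;  ∫_0^1/3 -3*x dx = -1/6;  ∫_0^1/3 1/4 dx = 1/12.
  Sum: 1/9 − 1/6 + 1/12 = 1/36.
∫_0^1/3 u² dx = 1/3240, so ||u||_L² = sqrt(10)/180.
∫_0^1/3 (u')² dx = 1/36, so ||u'||_L² = 1/6.
Ratio ||u||_L² / ||u'||_L² = sqrt(10)/30.
Sharp Poincaré constant on H^1_0(0, 1/3) is C_P = L/π = 1/(3*π), achieved by sin(3*π·x).
A polynomial bump cannot attain the sharp Poincaré constant (only the first sine eigenfunction does), so the ratio is strictly less than C_P, consistent with ||u||_L² ≤ C_P ||u'||_L².


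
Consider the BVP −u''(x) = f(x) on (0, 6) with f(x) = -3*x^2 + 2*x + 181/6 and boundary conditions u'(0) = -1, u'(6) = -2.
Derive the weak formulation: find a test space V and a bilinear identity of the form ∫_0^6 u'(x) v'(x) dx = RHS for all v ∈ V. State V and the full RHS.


V = H^1(0, 6) (v unrestricted at boundary; u is determined up to an additive constant); weak form: ∫_0^6 u'v' dx = ∫_0^6 (-3*x^2 + 2*x + 181/6) v dx − 2·v(6) + v(0) for all v ∈ V.

Multiply both sides by a test function v and integrate from 0 to 6:
  ∫_0^6 −u''(x) v(x) dx = ∫_0^6 f(x) v(x) dx.
Integrate the LHS by parts once:
  ∫_0^6 −u'' v dx = −[u'(x) v(x)]_0^6 + ∫_0^6 u'(x) v'(x) dx.
Thus ∫_0^6 u'(x) v'(x) dx = ∫_0^6 f(x) v(x) dx + [u'(x) v(x)]_0^6.
Choose V so that boundary terms are either known or forced to vanish.
u has inhomogeneous Neumann u'(0) = -1, u'(6) = -2. [u' v]_0^6 = (-2)·v(6) − (-1)·v(0) = − 2·v(6) + v(0). Take V = H^1(0, 6); boundary term becomes part of RHS.
Weak formulation: find u (satisfying any essential BC) such that ∫_0^6 u'(x) v'(x) dx = ∫_0^6 f v dx − 2·v(6) + v(0) for all v ∈ V (Neumann data are natural BCs: they enter the RHS as boundary terms).
Substituting f(x) = -3*x^2 + 2*x + 181/6, the right-hand side is ∫_0^6 (-3*x^2 + 2*x + 181/6) v dx − 2·v(6) + v(0).
Compatibility check (pure Neumann): taking v ≡ 1 ∈ V gives 0 = ∫_0^6 f dx + (-2) − (-1), i.e. ∫_0^6 f dx must equal u'(0) − u'(6) = 1. Indeed ∫_0^6 (-3*x^2 + 2*x + 181/6) dx = 1, so the data are compatible. The solution is then unique only up to an additive constant (fix it e.g. by requiring ∫_0^6 u dx = 0).


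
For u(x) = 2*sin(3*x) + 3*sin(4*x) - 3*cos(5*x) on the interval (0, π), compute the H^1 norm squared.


||u||_{H^1(0,π)}^2 = 416 + 427*π/2

u'(x) = 15*sin(5*x) + 6*cos(3*x) + 12*cos(4*x).
Expand u² and (u')² and integrate term by term on (0, π), using: for integers n ≥ 1, ∫_0^π sin²(nx) dx = ∫_0^π cos²(nx) dx = π/2; for n ≠ n', ∫_0^π sin(nx)sin(n'x) dx = ∫_0^π cos(nx)cos(n'x) dx = 0; and by product-to-sum, ∫_0^π sin(nx)cos(n'x) dx = ½∫_0^π [sin((n+n')x) + sin((n−n')x)] dx, which is 0 when n+n' is even and 2n/(n²−n'²) when n+n' is odd (it need not vanish on (0, π)).
  u² squared terms: (-3)²·∫cos(5x)² dx = 9·π/2 = 9*π/2;  (2)²·∫sin(3x)² dx = 4·π/2 = 2*π;  (3)²·∫sin(4x)² dx = 9·π/2 = 9*π/2.
  u² cross terms: 2·(-3)·(2)·∫cos(5x)·sin(3x) dx = -12·(0) = 0;  2·(-3)·(3)·∫cos(5x)·sin(4x) dx = -18·(-8/9) = 16;  2·(2)·(3)·∫sin(3x)·sin(4x) dx = 12·(0) = 0.
  So ∫_0^π u² dx = 9*π/2 + 2*π + 9*π/2 + 0 + 16 + 0 = 16 + 11*π.
  (u')² squared terms: (6)²·∫cos(3x)² dx = 36·π/2 = 18*π;  (12)²·∫cos(4x)² dx = 144·π/2 = 72*π;  (15)²·∫sin(5x)² dx = 225·π/2 = 225*π/2.
  (u')² cross terms: 2·(6)·(12)·∫cos(3x)·cos(4x) dx = 144·(0) = 0;  2·(6)·(15)·∫cos(3x)·sin(5x) dx = 180·(0) = 0;  2·(12)·(15)·∫cos(4x)·sin(5x) dx = 360·(10/9) = 400.
  So ∫_0^π (u')² dx = 18*π + 72*π + 225*π/2 + 0 + 0 + 400 = 400 + 405*π/2.
||u||_{H^1}^2 = (16 + 11*π) + (400 + 405*π/2) = 416 + 427*π/2.


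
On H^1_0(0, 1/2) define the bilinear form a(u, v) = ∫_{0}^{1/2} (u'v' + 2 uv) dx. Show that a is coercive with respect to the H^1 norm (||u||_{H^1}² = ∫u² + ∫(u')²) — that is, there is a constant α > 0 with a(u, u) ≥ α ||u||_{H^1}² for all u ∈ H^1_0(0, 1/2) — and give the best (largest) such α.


α = 1

Coercivity of a(·,·) on H^1_0(0, 1/2) means a(u, u) ≥ α ||u||_{H^1}² for every u ∈ H^1_0.
The interval has length L = 1/2, and Poincaré/coercivity depend only on L. Here a(u, u) = ∫(u')² + (2)·∫u².
Here c = 2 ≥ 1, so a(u,u) = ∫(u')² + c∫u² ≥ ∫(u')² + ∫u² = ||u||_{H^1}², i.e. α = 1 works. No larger α is possible: a(u,u) ≥ α||u||_{H^1}² means (1−α)∫(u')² ≥ (α−c)∫u², and for the modes u_n = sin(nπ(x−x₀)/L) (x₀ the left endpoint) one has ∫u_n²/∫(u_n')² = (L/(nπ))² → 0, so a(u_n,u_n)/||u_n||_{H^1}² → 1. Hence the optimal constant is α = 1.
Therefore α = 1.


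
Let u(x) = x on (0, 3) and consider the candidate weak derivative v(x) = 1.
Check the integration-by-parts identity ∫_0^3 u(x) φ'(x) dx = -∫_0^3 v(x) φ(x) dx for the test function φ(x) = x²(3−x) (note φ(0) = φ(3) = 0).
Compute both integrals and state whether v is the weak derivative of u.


LHS = -27/4, RHS = -27/4. Yes, v = u' weakly.

u(x) = x, classical derivative u'(x) = 1.
φ(x) = x²(3−x), so φ'(x) = 3*x*(2 - x).
Note φ(0) = φ(3) = 0, so the boundary term u·φ vanishes.
LHS = ∫_0^3 u(x) φ'(x) dx = ∫_0^3 (-3*x^3 + 6*x^2) dx. Term by term:
  ∫_0^3 -3*x^3 dx = -243/4;  ∫_0^3 6*x^2 dx = 54.
Sum: -243/4 + 54 = -27/4.
So LHS = -27/4.
∫_0^3 v(x) φ(x) dx = ∫_0^3 (-x^3 + 3*x^2) dx. Term by term:
  ∫_0^3 -x^3 dx = -81/4;  ∫_0^3 3*x^2 dx = 27.
Sum: -81/4 + 27 = 27/4.
So RHS = -∫_0^3 v(x) φ(x) dx = -27/4.
LHS = RHS, so the identity holds for this test φ.
Moreover u is smooth here and v(x) = u'(x) = 1 pointwise, so the identity holds for every test function. Hence v is the weak derivative of u.


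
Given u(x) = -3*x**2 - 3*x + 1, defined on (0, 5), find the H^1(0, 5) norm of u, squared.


||u||_{H^1}^2 = 20975/2

The H^1 norm (squared) on an interval (0, L) is
  ||u||_{H^1}^2 = ∫_0^L u(x)^2 dx + ∫_0^L u'(x)^2 dx.
Compute u'(x) = -6*x - 3.
Then u(x)^2 = 9*x**4 + 18*x**3 + 3*x**2 - 6*x + 1 and u'(x)^2 = 36*x**2 + 36*x + 9.
Integrate each monomial from 0 to 5 using ∫_0^5 c·x^n dx = c·5^(n+1)/(n+1):
  ∫_0^5 u(x)^2 dx = ∫_0^5 (9*x^4 + 18*x^3 + 3*x^2 - 6*x + 1) dx. Term by term:
    ∫_0^5 9*x^4 dx = 5625;  ∫_0^5 18*x^3 dx = 5625/2;  ∫_0^5 3*x^2 dx = 125;
    ∫_0^5 -6*x dx = -75;  ∫_0^5 1 dx = 5.
  Sum: 5625 + 5625/2 + 125 − 75 + 5 = 16985/2.
  ∫_0^5 u'(x)^2 dx = ∫_0^5 (36*x^2 + 36*x + 9) dx. Term by term:
    ∫_0^5 36*x^2 dx = 1500;  ∫_0^5 36*x dx = 450;  ∫_0^5 9 dx = 45.
  Sum: 1500 + 450 + 45 = 1995.
Adding: ||u||_{H^1}^2 = 16985/2 + 1995 = 20975/2.


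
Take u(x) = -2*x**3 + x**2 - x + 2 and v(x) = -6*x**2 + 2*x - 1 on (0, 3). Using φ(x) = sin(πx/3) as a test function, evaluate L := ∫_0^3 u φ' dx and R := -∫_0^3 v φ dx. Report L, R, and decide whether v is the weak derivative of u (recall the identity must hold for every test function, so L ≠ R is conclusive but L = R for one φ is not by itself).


LHS = -648/π^3 + 150/π, RHS = -648/π^3 + 150/π. Yes, v = u' weakly.

u(x) = -2*x**3 + x**2 - x + 2, classical derivative u'(x) = -6*x**2 + 2*x - 1.
φ(x) = sin(πx/3), so φ'(x) = π*cos(π*x/3)/3.
Note φ(0) = φ(3) = 0, so the boundary term u·φ vanishes.
LHS = ∫_0^3 u(x) φ'(x) dx = ∫_0^3 (-2*π*x^3*cos(π*x/3)/3 + π*x^2*cos(π*x/3)/3 - π*x*cos(π*x/3)/3 + 2*π*cos(π*x/3)/3) dx. Term by term:
  ∫_0^3 2*π*cos(π*x/3)/3 dx = 0;  ∫_0^3 -2*π*x^3*cos(π*x/3)/3 dx = -648/π^3 + 162/π;  ∫_0^3 -π*x*cos(π*x/3)/3 dx = 6/π;
  ∫_0^3 π*x^2*cos(π*x/3)/3 dx = -18/π.
Sum: 0 + -648/π^3 + 162/π + 6/π − 18/π = -648/π^3 + 150/π.
So LHS = -648/π^3 + 150/π.
∫_0^3 v(x) φ(x) dx = ∫_0^3 (-6*x^2*sin(π*x/3) + 2*x*sin(π*x/3) - sin(π*x/3)) dx. Term by term:
  ∫_0^3 -sin(π*x/3) dx = -6/π;  ∫_0^3 -6*x^2*sin(π*x/3) dx = -162/π + 648/π^3;  ∫_0^3 2*x*sin(π*x/3) dx = 18/π.
Sum: -6/π + -162/π + 648/π^3 + 18/π = -150/π + 648/π^3.
So RHS = -∫_0^3 v(x) φ(x) dx = -648/π^3 + 150/π.
LHS = RHS, so the identity holds for this test φ.
Moreover u is smooth here and v(x) = u'(x) = -6*x**2 + 2*x - 1 pointwise, so the identity holds for every test function. Hence v is the weak derivative of u.


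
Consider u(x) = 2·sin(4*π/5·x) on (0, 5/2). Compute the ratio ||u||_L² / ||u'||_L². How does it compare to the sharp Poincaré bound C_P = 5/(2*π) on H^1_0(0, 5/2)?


||u||_L² / ||u'||_L² = 5/(4*π) < C_P = 5/(2*π).

u(x) = 2·sin(4*π/5·x), so u'(x) = 8*π*cos(4*π*x/5)/5.
Writing u(x) = A·sin(kπx/L) with A = 2 and k = 2, use ∫_0^L sin²(kπx/L) dx = L/2 and ∫_0^L cos²(kπx/L) dx = L/2.
u² = 4·sin²(4*π/5·x) and (u')² = 64*π^2/25·cos²(4*π/5·x), and each of sin², cos² integrates to L/2 = 5/4 over (0, 5/2).
∫_0^5/2 u² dx = 5, so ||u||_L² = sqrt(5).
∫_0^5/2 (u')² dx = 16*π^2/5, so ||u'||_L² = 4*sqrt(5)*π/5.
Ratio ||u||_L² / ||u'||_L² = 5/(4*π).
Sharp Poincaré constant on H^1_0(0, 5/2) is C_P = L/π = 5/(2*π), achieved by sin(2*π/5·x).
This is the k = 2 harmonic; the ratio L/(kπ) is strictly less than C_P = L/π, consistent with the sharp inequality ||u||_L² ≤ C_P ||u'||_L².


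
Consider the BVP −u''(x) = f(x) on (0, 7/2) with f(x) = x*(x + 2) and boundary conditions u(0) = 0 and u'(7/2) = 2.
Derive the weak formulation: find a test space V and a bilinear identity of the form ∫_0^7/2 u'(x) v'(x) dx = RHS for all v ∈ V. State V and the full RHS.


V = {v ∈ H^1(0, 7/2) : v(0) = 0} (test functions vanish at x = 0 where u is specified); weak form: ∫_0^7/2 u'v' dx = ∫_0^7/2 (x*(x + 2)) v dx + 2·v(7/2) for all v ∈ V.

Multiply both sides by a test function v and integrate from 0 to 7/2:
  ∫_0^7/2 −u''(x) v(x) dx = ∫_0^7/2 f(x) v(x) dx.
Integrate the LHS by parts once:
  ∫_0^7/2 −u'' v dx = −[u'(x) v(x)]_0^7/2 + ∫_0^7/2 u'(x) v'(x) dx.
Thus ∫_0^7/2 u'(x) v'(x) dx = ∫_0^7/2 f(x) v(x) dx + [u'(x) v(x)]_0^7/2.
Choose V so that boundary terms are either known or forced to vanish.
Mixed BC: u(0) = 0 (Dirichlet) and u'(7/2) = 2 (Neumann). Define V = {v ∈ H^1(0, 7/2) : v(0) = 0}. Then [u' v]_0^7/2 = u'(7/2)·v(7/2) − u'(0)·0 = 2·v(7/2).
Weak formulation: find u (satisfying any essential BC) such that ∫_0^7/2 u'(x) v'(x) dx = ∫_0^7/2 f v dx + 2·v(7/2) for all v ∈ V (Dirichlet at 0 absorbed into V; Neumann datum at x = 7/2 contributes the boundary term).
Substituting f(x) = x*(x + 2), the right-hand side is ∫_0^7/2 (x*(x + 2)) v dx + 2·v(7/2).


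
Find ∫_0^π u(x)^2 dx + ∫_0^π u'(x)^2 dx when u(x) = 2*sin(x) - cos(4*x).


||u||_{H^1(0,π)}^2 = 136/15 + 25*π/2

u'(x) = 4*sin(4*x) + 2*cos(x).
Expand u² and (u')² and integrate term by term on (0, π), using: for integers n ≥ 1, ∫_0^π sin²(nx) dx = ∫_0^π cos²(nx) dx = π/2; for n ≠ n', ∫_0^π sin(nx)sin(n'x) dx = ∫_0^π cos(nx)cos(n'x) dx = 0; and by product-to-sum, ∫_0^π sin(nx)cos(n'x) dx = ½∫_0^π [sin((n+n')x) + sin((n−n')x)] dx, which is 0 when n+n' is even and 2n/(n²−n'²) when n+n' is odd (it need not vanish on (0, π)).
  u² squared terms: (-1)²·∫cos(4x)² dx = 1·π/2 = π/2;  (2)²·∫sin(x)² dx = 4·π/2 = 2*π.
  u² cross terms: 2·(-1)·(2)·∫cos(4x)·sin(x) dx = -4·(-2/15) = 8/15.
  So ∫_0^π u² dx = π/2 + 2*π + 8/15 = 8/15 + 5*π/2.
  (u')² squared terms: (2)²·∫cos(x)² dx = 4·π/2 = 2*π;  (4)²·∫sin(4x)² dx = 16·π/2 = 8*π.
  (u')² cross terms: 2·(2)·(4)·∫cos(x)·sin(4x) dx = 16·(8/15) = 128/15.
  So ∫_0^π (u')² dx = 2*π + 8*π + 128/15 = 128/15 + 10*π.
||u||_{H^1}^2 = (8/15 + 5*π/2) + (128/15 + 10*π) = 136/15 + 25*π/2.


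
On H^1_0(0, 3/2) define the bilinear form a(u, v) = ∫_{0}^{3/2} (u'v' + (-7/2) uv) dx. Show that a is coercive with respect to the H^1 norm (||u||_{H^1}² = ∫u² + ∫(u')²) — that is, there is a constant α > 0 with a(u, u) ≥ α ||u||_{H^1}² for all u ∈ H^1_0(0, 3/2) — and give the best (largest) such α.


α = (-63 + 8*π^2)/(2*(9 + 4*π^2))

Coercivity of a(·,·) on H^1_0(0, 3/2) means a(u, u) ≥ α ||u||_{H^1}² for every u ∈ H^1_0.
The interval has length L = 3/2, and Poincaré/coercivity depend only on L. Here a(u, u) = ∫(u')² + (-7/2)·∫u².
Here c = -7/2 < 0 with |c| < (π/L)² = 4*π^2/9, so coercivity still holds. The condition a(u,u) ≥ α||u||_{H^1}² reads (1−α)∫(u')² ≥ (α−c)∫u². Any admissible α is ≤ 1 (rapidly oscillating u have ∫u²/∫(u')² → 0), and α = 1 would force 0 ≥ (1−c)∫u², impossible since c < 1; so 1−α > 0. By the sharp Poincaré inequality on H^1_0 of an interval of length L, ∫(u')² ≥ (π/L)²∫u² with equality for the first sine mode sin(π(x−x₀)/L) (x₀ the left endpoint), so the inequality holds for all u iff (1−α)(π/L)² ≥ α − c, i.e. α ≤ ((π/L)² + c)/((π/L)² + 1) = (1 + c(L/π)²)/(1 + (L/π)²). (Direct route, valid since c ≤ 0: Poincaré gives c∫u² ≥ c(L/π)²∫(u')², so a(u,u) ≥ (1 + c(L/π)²)∫(u')², while ||u||_{H^1}² ≤ (1 + (L/π)²)∫(u')²; dividing yields the same α.) With (π/L)² = 4*π^2/9 and c = -7/2, the largest admissible constant is α = ((π/L)² + c)/((π/L)² + 1).
Simplifying, α = (-63 + 8*π^2)/(2*(9 + 4*π^2)).


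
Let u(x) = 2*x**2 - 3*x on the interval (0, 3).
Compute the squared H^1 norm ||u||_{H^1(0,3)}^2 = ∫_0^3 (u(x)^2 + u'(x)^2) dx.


||u||_{H^1}^2 = 477/5

The H^1 norm (squared) on an interval (0, L) is
  ||u||_{H^1}^2 = ∫_0^L u(x)^2 dx + ∫_0^L u'(x)^2 dx.
Compute u'(x) = 4*x - 3.
Then u(x)^2 = 4*x**4 - 12*x**3 + 9*x**2 and u'(x)^2 = 16*x**2 - 24*x + 9.
Integrate each monomial from 0 to 3 using ∫_0^3 c·x^n dx = c·3^(n+1)/(n+1):
  ∫_0^3 u(x)^2 dx = ∫_0^3 (4*x^4 - 12*x^3 + 9*x^2) dx. Term by term:
    ∫_0^3 4*x^4 dx = 972/5;  ∫_0^3 -12*x^3 dx = -243;  ∫_0^3 9*x^2 dx = 81.
  Sum: 972/5 − 243 + 81 = 162/5.
  ∫_0^3 u'(x)^2 dx = ∫_0^3 (16*x^2 - 24*x + 9) dx. Term by term:
    ∫_0^3 16*x^2 dx = 144;  ∫_0^3 -24*x dx = -108;  ∫_0^3 9 dx = 27.
  Sum: 144 − 108 + 27 = 63.
Adding: ||u||_{H^1}^2 = 162/5 + 63 = 477/5.


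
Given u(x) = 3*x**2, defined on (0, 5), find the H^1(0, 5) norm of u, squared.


||u||_{H^1}^2 = 7125

The H^1 norm (squared) on an interval (0, L) is
  ||u||_{H^1}^2 = ∫_0^L u(x)^2 dx + ∫_0^L u'(x)^2 dx.
Compute u'(x) = 6*x.
Then u(x)^2 = 9*x**4 and u'(x)^2 = 36*x**2.
Integrate each monomial from 0 to 5 using ∫_0^5 c·x^n dx = c·5^(n+1)/(n+1):
  ∫_0^5 u(x)^2 dx = ∫_0^5 (9*x^4) dx. Term by term:
    ∫_0^5 9*x^4 dx = 5625.
  ∫_0^5 u'(x)^2 dx = ∫_0^5 (36*x^2) dx. Term by term:
    ∫_0^5 36*x^2 dx = 1500.
Adding: ||u||_{H^1}^2 = 5625 + 1500 = 7125.


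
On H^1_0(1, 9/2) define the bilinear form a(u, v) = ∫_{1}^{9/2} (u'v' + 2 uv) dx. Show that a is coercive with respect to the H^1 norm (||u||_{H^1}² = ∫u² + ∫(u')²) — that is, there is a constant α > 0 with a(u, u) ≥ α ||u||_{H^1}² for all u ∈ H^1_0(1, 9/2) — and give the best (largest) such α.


α = 1

Coercivity of a(·,·) on H^1_0(1, 9/2) means a(u, u) ≥ α ||u||_{H^1}² for every u ∈ H^1_0.
The interval has length L = 7/2, and Poincaré/coercivity depend only on L. Here a(u, u) = ∫(u')² + (2)·∫u².
Here c = 2 ≥ 1, so a(u,u) = ∫(u')² + c∫u² ≥ ∫(u')² + ∫u² = ||u||_{H^1}², i.e. α = 1 works. No larger α is possible: a(u,u) ≥ α||u||_{H^1}² means (1−α)∫(u')² ≥ (α−c)∫u², and for the modes u_n = sin(nπ(x−x₀)/L) (x₀ the left endpoint) one has ∫u_n²/∫(u_n')² = (L/(nπ))² → 0, so a(u_n,u_n)/||u_n||_{H^1}² → 1. Hence the optimal constant is α = 1.
Therefore α = 1.


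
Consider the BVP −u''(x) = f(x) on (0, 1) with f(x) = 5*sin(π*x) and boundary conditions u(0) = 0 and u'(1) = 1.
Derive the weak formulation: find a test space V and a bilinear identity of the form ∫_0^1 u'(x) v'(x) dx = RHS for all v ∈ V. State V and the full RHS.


V = {v ∈ H^1(0, 1) : v(0) = 0} (test functions vanish at x = 0 where u is specified); weak form: ∫_0^1 u'v' dx = ∫_0^1 (5*sin(π*x)) v dx + v(1) for all v ∈ V.

Multiply both sides by a test function v and integrate from 0 to 1:
  ∫_0^1 −u''(x) v(x) dx = ∫_0^1 f(x) v(x) dx.
Integrate the LHS by parts once:
  ∫_0^1 −u'' v dx = −[u'(x) v(x)]_0^1 + ∫_0^1 u'(x) v'(x) dx.
Thus ∫_0^1 u'(x) v'(x) dx = ∫_0^1 f(x) v(x) dx + [u'(x) v(x)]_0^1.
Choose V so that boundary terms are either known or forced to vanish.
Mixed BC: u(0) = 0 (Dirichlet) and u'(1) = 1 (Neumann). Define V = {v ∈ H^1(0, 1) : v(0) = 0}. Then [u' v]_0^1 = u'(1)·v(1) − u'(0)·0 = v(1).
Weak formulation: find u (satisfying any essential BC) such that ∫_0^1 u'(x) v'(x) dx = ∫_0^1 f v dx + v(1) for all v ∈ V (Dirichlet at 0 absorbed into V; Neumann datum at x = 1 contributes the boundary term).
Substituting f(x) = 5*sin(π*x), the right-hand side is ∫_0^1 (5*sin(π*x)) v dx + v(1).


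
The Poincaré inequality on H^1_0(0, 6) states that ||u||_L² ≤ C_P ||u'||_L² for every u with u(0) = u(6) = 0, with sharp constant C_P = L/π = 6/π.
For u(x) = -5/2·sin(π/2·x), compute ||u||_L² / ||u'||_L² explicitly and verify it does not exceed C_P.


||u||_L² / ||u'||_L² = 2/π < C_P = 6/π.

u(x) = -5/2·sin(π/2·x), so u'(x) = -5*π*cos(π*x/2)/4.
Writing u(x) = A·sin(kπx/L) with A = -5/2 and k = 3, use ∫_0^L sin²(kπx/L) dx = L/2 and ∫_0^L cos²(kπx/L) dx = L/2.
u² = 25/4·sin²(π/2·x) and (u')² = 25*π^2/16·cos²(π/2·x), and each of sin², cos² integrates to L/2 = 3 over (0, 6).
∫_0^6 u² dx = 75/4, so ||u||_L² = 5*sqrt(3)/2.
∫_0^6 (u')² dx = 75*π^2/16, so ||u'||_L² = 5*sqrt(3)*π/4.
Ratio ||u||_L² / ||u'||_L² = 2/π.
Sharp Poincaré constant on H^1_0(0, 6) is C_P = L/π = 6/π, achieved by sin(π/6·x).
This is the k = 3 harmonic; the ratio L/(kπ) is strictly less than C_P = L/π, consistent with the sharp inequality ||u||_L² ≤ C_P ||u'||_L².


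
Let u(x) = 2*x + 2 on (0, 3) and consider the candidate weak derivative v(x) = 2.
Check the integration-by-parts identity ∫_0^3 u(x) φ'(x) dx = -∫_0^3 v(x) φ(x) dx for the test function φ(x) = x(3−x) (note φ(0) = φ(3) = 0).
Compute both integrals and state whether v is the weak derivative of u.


LHS = -9, RHS = -9. Yes, v = u' weakly.

u(x) = 2*x + 2, classical derivative u'(x) = 2.
φ(x) = x(3−x), so φ'(x) = 3 - 2*x.
Note φ(0) = φ(3) = 0, so the boundary term u·φ vanishes.
LHS = ∫_0^3 u(x) φ'(x) dx = ∫_0^3 (-4*x^2 + 2*x + 6) dx. Term by term:
  ∫_0^3 -4*x^2 dx = -36;  ∫_0^3 2*x dx = 9;  ∫_0^3 6 dx = 18.
Sum: -36 + 9 + 18 = -9.
So LHS = -9.
∫_0^3 v(x) φ(x) dx = ∫_0^3 (-2*x^2 + 6*x) dx. Term by term:
  ∫_0^3 -2*x^2 dx = -18;  ∫_0^3 6*x dx = 27.
Sum: -18 + 27 = 9.
So RHS = -∫_0^3 v(x) φ(x) dx = -9.
LHS = RHS, so the identity holds for this test φ.
Moreover u is smooth here and v(x) = u'(x) = 2 pointwise, so the identity holds for every test function. Hence v is the weak derivative of u.


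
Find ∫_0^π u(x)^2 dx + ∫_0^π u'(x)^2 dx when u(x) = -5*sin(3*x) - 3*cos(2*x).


||u||_{H^1(0,π)}^2 = 180 + 295*π/2

u'(x) = 6*sin(2*x) - 15*cos(3*x).
Expand u² and (u')² and integrate term by term on (0, π), using: for integers n ≥ 1, ∫_0^π sin²(nx) dx = ∫_0^π cos²(nx) dx = π/2; for n ≠ n', ∫_0^π sin(nx)sin(n'x) dx = ∫_0^π cos(nx)cos(n'x) dx = 0; and by product-to-sum, ∫_0^π sin(nx)cos(n'x) dx = ½∫_0^π [sin((n+n')x) + sin((n−n')x)] dx, which is 0 when n+n' is even and 2n/(n²−n'²) when n+n' is odd (it need not vanish on (0, π)).
  u² squared terms: (-5)²·∫sin(3x)² dx = 25·π/2 = 25*π/2;  (-3)²·∫cos(2x)² dx = 9·π/2 = 9*π/2.
  u² cross terms: 2·(-5)·(-3)·∫sin(3x)·cos(2x) dx = 30·(6/5) = 36.
  So ∫_0^π u² dx = 25*π/2 + 9*π/2 + 36 = 36 + 17*π.
  (u')² squared terms: (-15)²·∫cos(3x)² dx = 225·π/2 = 225*π/2;  (6)²·∫sin(2x)² dx = 36·π/2 = 18*π.
  (u')² cross terms: 2·(-15)·(6)·∫cos(3x)·sin(2x) dx = -180·(-4/5) = 144.
  So ∫_0^π (u')² dx = 225*π/2 + 18*π + 144 = 144 + 261*π/2.
||u||_{H^1}^2 = (36 + 17*π) + (144 + 261*π/2) = 180 + 295*π/2.


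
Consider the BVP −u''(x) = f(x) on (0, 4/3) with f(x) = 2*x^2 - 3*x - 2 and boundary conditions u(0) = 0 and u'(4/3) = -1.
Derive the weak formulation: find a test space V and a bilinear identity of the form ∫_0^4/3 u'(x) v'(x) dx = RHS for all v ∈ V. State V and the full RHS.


V = {v ∈ H^1(0, 4/3) : v(0) = 0} (test functions vanish at x = 0 where u is specified); weak form: ∫_0^4/3 u'v' dx = ∫_0^4/3 (2*x^2 - 3*x - 2) v dx − v(4/3) for all v ∈ V.

Multiply both sides by a test function v and integrate from 0 to 4/3:
  ∫_0^4/3 −u''(x) v(x) dx = ∫_0^4/3 f(x) v(x) dx.
Integrate the LHS by parts once:
  ∫_0^4/3 −u'' v dx = −[u'(x) v(x)]_0^4/3 + ∫_0^4/3 u'(x) v'(x) dx.
Thus ∫_0^4/3 u'(x) v'(x) dx = ∫_0^4/3 f(x) v(x) dx + [u'(x) v(x)]_0^4/3.
Choose V so that boundary terms are either known or forced to vanish.
Mixed BC: u(0) = 0 (Dirichlet) and u'(4/3) = -1 (Neumann). Define V = {v ∈ H^1(0, 4/3) : v(0) = 0}. Then [u' v]_0^4/3 = u'(4/3)·v(4/3) − u'(0)·0 = − v(4/3).
Weak formulation: find u (satisfying any essential BC) such that ∫_0^4/3 u'(x) v'(x) dx = ∫_0^4/3 f v dx − v(4/3) for all v ∈ V (Dirichlet at 0 absorbed into V; Neumann datum at x = 4/3 contributes the boundary term).
Substituting f(x) = 2*x^2 - 3*x - 2, the right-hand side is ∫_0^4/3 (2*x^2 - 3*x - 2) v dx − v(4/3).


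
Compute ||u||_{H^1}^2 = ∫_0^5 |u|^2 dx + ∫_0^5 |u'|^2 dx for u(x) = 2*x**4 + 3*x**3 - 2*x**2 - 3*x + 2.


||u||_{H^1}^2 = 312793465/126

The H^1 norm (squared) on an interval (0, L) is
  ||u||_{H^1}^2 = ∫_0^L u(x)^2 dx + ∫_0^L u'(x)^2 dx.
Compute u'(x) = 8*x**3 + 9*x**2 - 4*x - 3.
Then u(x)^2 = 4*x**8 + 12*x**7 + x**6 - 24*x**5 - 6*x**4 + 24*x**3 + x**2 - 12*x + 4 and u'(x)^2 = 64*x**6 + 144*x**5 + 17*x**4 - 120*x**3 - 38*x**2 + 24*x + 9.
Integrate each monomial from 0 to 5 using ∫_0^5 c·x^n dx = c·5^(n+1)/(n+1):
  ∫_0^5 u(x)^2 dx = ∫_0^5 (4*x^8 + 12*x^7 + x^6 - 24*x^5 - 6*x^4 + 24*x^3 + x^2 - 12*x + 4) dx. Term by term:
    ∫_0^5 4*x^8 dx = 7812500/9;  ∫_0^5 12*x^7 dx = 1171875/2;  ∫_0^5 x^6 dx = 78125/7;
    ∫_0^5 -24*x^5 dx = -62500;  ∫_0^5 -6*x^4 dx = -3750;  ∫_0^5 24*x^3 dx = 3750;
    ∫_0^5 x^2 dx = 125/3;  ∫_0^5 -12*x dx = -150;  ∫_0^5 4 dx = 20.
  Sum: 7812500/9 + 1171875/2 + 78125/7 − 62500 − 3750 + 3750 + 125/3 − 150 + 20 = 176723245/126.
  ∫_0^5 u'(x)^2 dx = ∫_0^5 (64*x^6 + 144*x^5 + 17*x^4 - 120*x^3 - 38*x^2 + 24*x + 9) dx. Term by term:
    ∫_0^5 64*x^6 dx = 5000000/7;  ∫_0^5 144*x^5 dx = 375000;  ∫_0^5 17*x^4 dx = 10625;
    ∫_0^5 -120*x^3 dx = -18750;  ∫_0^5 -38*x^2 dx = -4750/3;  ∫_0^5 24*x dx = 300;
    ∫_0^5 9 dx = 45.
  Sum: 5000000/7 + 375000 + 10625 − 18750 − 4750/3 + 300 + 45 = 22678370/21.
Adding: ||u||_{H^1}^2 = 176723245/126 + 22678370/21 = 312793465/126.


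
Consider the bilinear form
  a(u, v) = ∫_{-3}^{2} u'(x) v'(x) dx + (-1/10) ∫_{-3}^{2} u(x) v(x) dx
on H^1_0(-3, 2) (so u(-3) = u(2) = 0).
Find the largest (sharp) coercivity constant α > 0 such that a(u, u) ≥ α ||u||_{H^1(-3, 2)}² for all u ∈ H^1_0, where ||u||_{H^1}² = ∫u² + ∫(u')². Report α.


α = (-5/2 + π^2)/(π^2 + 25)

Coercivity of a(·,·) on H^1_0(-3, 2) means a(u, u) ≥ α ||u||_{H^1}² for every u ∈ H^1_0.
The interval has length L = 5, and Poincaré/coercivity depend only on L. Here a(u, u) = ∫(u')² + (-1/10)·∫u².
Here c = -1/10 < 0 with |c| < (π/L)² = π^2/25, so coercivity still holds. The condition a(u,u) ≥ α||u||_{H^1}² reads (1−α)∫(u')² ≥ (α−c)∫u². Any admissible α is ≤ 1 (rapidly oscillating u have ∫u²/∫(u')² → 0), and α = 1 would force 0 ≥ (1−c)∫u², impossible since c < 1; so 1−α > 0. By the sharp Poincaré inequality on H^1_0 of an interval of length L, ∫(u')² ≥ (π/L)²∫u² with equality for the first sine mode sin(π(x−x₀)/L) (x₀ the left endpoint), so the inequality holds for all u iff (1−α)(π/L)² ≥ α − c, i.e. α ≤ ((π/L)² + c)/((π/L)² + 1) = (1 + c(L/π)²)/(1 + (L/π)²). (Direct route, valid since c ≤ 0: Poincaré gives c∫u² ≥ c(L/π)²∫(u')², so a(u,u) ≥ (1 + c(L/π)²)∫(u')², while ||u||_{H^1}² ≤ (1 + (L/π)²)∫(u')²; dividing yields the same α.) With (π/L)² = π^2/25 and c = -1/10, the largest admissible constant is α = ((π/L)² + c)/((π/L)² + 1).
Simplifying, α = (-5/2 + π^2)/(π^2 + 25).


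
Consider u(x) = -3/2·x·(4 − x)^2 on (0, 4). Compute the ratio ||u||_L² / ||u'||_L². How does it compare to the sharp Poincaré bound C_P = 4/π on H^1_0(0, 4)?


||u||_L² / ||u'||_L² = 2*sqrt(14)/7 < C_P = 4/π.

u(x) = -3/2·x·(4 − x)^2, so u'(x) = 3*(4 - 3*x)*(x/2 - 2).
u(x) = -3/2·x·(4 − x)^2 vanishes at x = 0 and x = 4, so u ∈ H^1_0(0, 4). Differentiate via the product rule and integrate the resulting polynomials term by term.
  ∫_0^4 u² dx = ∫_0^4 (9*x^6/4 - 36*x^5 + 216*x^4 - 576*x^3 + 576*x^2) dx. Term by term:
    ∫_0^4 9*x^6/4 dx = 36864/7;  ∫_0^4 -36*x^5 dx = -24576;  ∫_0^4 216*x^4 dx = 221184/5;
    ∫_0^4 -576*x^3 dx = -36864;  ∫_0^4 576*x^2 dx = 12288.
  Sum: 36864/7 − 24576 + 221184/5 − 36864 + 12288 = 12288/35.
  ∫_0^4 (u')² dx = ∫_0^4 (81*x^4/4 - 216*x^3 + 792*x^2 - 1152*x + 576) dx. Term by term:
    ∫_0^4 81*x^4/4 dx = 20736/5;  ∫_0^4 -216*x^3 dx = -13824;  ∫_0^4 792*x^2 dx = 16896;
    ∫_0^4 -1152*x dx = -9216;  ∫_0^4 576 dx = 2304.
  Sum: 20736/5 − 13824 + 16896 − 9216 + 2304 = 1536/5.
∫_0^4 u² dx = 12288/35, so ||u||_L² = 64*sqrt(105)/35.
∫_0^4 (u')² dx = 1536/5, so ||u'||_L² = 16*sqrt(30)/5.
Ratio ||u||_L² / ||u'||_L² = 2*sqrt(14)/7.
Sharp Poincaré constant on H^1_0(0, 4) is C_P = L/π = 4/π, achieved by sin(π/4·x).
A polynomial bump cannot attain the sharp Poincaré constant (only the first sine eigenfunction does), so the ratio is strictly less than C_P, consistent with ||u||_L² ≤ C_P ||u'||_L².


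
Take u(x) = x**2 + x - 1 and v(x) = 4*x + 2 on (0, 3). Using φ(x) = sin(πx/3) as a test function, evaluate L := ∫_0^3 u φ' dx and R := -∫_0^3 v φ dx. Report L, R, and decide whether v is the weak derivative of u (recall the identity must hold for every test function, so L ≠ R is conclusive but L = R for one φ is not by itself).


LHS = -24/π, RHS = -48/π. No, v is not the weak derivative of u.

u(x) = x**2 + x - 1, classical derivative u'(x) = 2*x + 1.
φ(x) = sin(πx/3), so φ'(x) = π*cos(π*x/3)/3.
Note φ(0) = φ(3) = 0, so the boundary term u·φ vanishes.
LHS = ∫_0^3 u(x) φ'(x) dx = ∫_0^3 (π*x^2*cos(π*x/3)/3 + π*x*cos(π*x/3)/3 - π*cos(π*x/3)/3) dx. Term by term:
  ∫_0^3 -π*cos(π*x/3)/3 dx = 0;  ∫_0^3 π*x*cos(π*x/3)/3 dx = -6/π;  ∫_0^3 π*x^2*cos(π*x/3)/3 dx = -18/π.
Sum: 0 − 6/π − 18/π = -24/π.
So LHS = -24/π.
∫_0^3 v(x) φ(x) dx = ∫_0^3 (4*x*sin(π*x/3) + 2*sin(π*x/3)) dx. Term by term:
  ∫_0^3 2*sin(π*x/3) dx = 12/π;  ∫_0^3 4*x*sin(π*x/3) dx = 36/π.
Sum: 12/π + 36/π = 48/π.
So RHS = -∫_0^3 v(x) φ(x) dx = -48/π.
LHS − RHS = 24/π ≠ 0, so the identity fails.
(For a valid weak derivative the identity must hold for EVERY test function, in particular this one. The failure shows v is NOT the weak derivative of u.)
Correct weak derivative would be u'(x) = 2*x + 1.


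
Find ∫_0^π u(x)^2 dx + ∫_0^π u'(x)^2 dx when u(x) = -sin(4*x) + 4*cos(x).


||u||_{H^1(0,π)}^2 = -128/15 + 49*π/2

u'(x) = -4*sin(x) - 4*cos(4*x).
Expand u² and (u')² and integrate term by term on (0, π), using: for integers n ≥ 1, ∫_0^π sin²(nx) dx = ∫_0^π cos²(nx) dx = π/2; for n ≠ n', ∫_0^π sin(nx)sin(n'x) dx = ∫_0^π cos(nx)cos(n'x) dx = 0; and by product-to-sum, ∫_0^π sin(nx)cos(n'x) dx = ½∫_0^π [sin((n+n')x) + sin((n−n')x)] dx, which is 0 when n+n' is even and 2n/(n²−n'²) when n+n' is odd (it need not vanish on (0, π)).
  u² squared terms: (-1)²·∫sin(4x)² dx = 1·π/2 = π/2;  (4)²·∫cos(x)² dx = 16·π/2 = 8*π.
  u² cross terms: 2·(-1)·(4)·∫sin(4x)·cos(x) dx = -8·(8/15) = -64/15.
  So ∫_0^π u² dx = π/2 + 8*π − 64/15 = -64/15 + 17*π/2.
  (u')² squared terms: (-4)²·∫cos(4x)² dx = 16·π/2 = 8*π;  (-4)²·∫sin(x)² dx = 16·π/2 = 8*π.
  (u')² cross terms: 2·(-4)·(-4)·∫cos(4x)·sin(x) dx = 32·(-2/15) = -64/15.
  So ∫_0^π (u')² dx = 8*π + 8*π − 64/15 = -64/15 + 16*π.
||u||_{H^1}^2 = (-64/15 + 17*π/2) + (-64/15 + 16*π) = -128/15 + 49*π/2.


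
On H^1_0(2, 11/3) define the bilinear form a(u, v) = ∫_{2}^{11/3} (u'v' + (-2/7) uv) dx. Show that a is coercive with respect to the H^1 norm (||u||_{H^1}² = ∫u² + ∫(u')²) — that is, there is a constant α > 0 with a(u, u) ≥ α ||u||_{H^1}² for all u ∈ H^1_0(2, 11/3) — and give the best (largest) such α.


α = (-50 + 63*π^2)/(7*(25 + 9*π^2))

Coercivity of a(·,·) on H^1_0(2, 11/3) means a(u, u) ≥ α ||u||_{H^1}² for every u ∈ H^1_0.
The interval has length L = 5/3, and Poincaré/coercivity depend only on L. Here a(u, u) = ∫(u')² + (-2/7)·∫u².
Here c = -2/7 < 0 with |c| < (π/L)² = 9*π^2/25, so coercivity still holds. The condition a(u,u) ≥ α||u||_{H^1}² reads (1−α)∫(u')² ≥ (α−c)∫u². Any admissible α is ≤ 1 (rapidly oscillating u have ∫u²/∫(u')² → 0), and α = 1 would force 0 ≥ (1−c)∫u², impossible since c < 1; so 1−α > 0. By the sharp Poincaré inequality on H^1_0 of an interval of length L, ∫(u')² ≥ (π/L)²∫u² with equality for the first sine mode sin(π(x−x₀)/L) (x₀ the left endpoint), so the inequality holds for all u iff (1−α)(π/L)² ≥ α − c, i.e. α ≤ ((π/L)² + c)/((π/L)² + 1) = (1 + c(L/π)²)/(1 + (L/π)²). (Direct route, valid since c ≤ 0: Poincaré gives c∫u² ≥ c(L/π)²∫(u')², so a(u,u) ≥ (1 + c(L/π)²)∫(u')², while ||u||_{H^1}² ≤ (1 + (L/π)²)∫(u')²; dividing yields the same α.) With (π/L)² = 9*π^2/25 and c = -2/7, the largest admissible constant is α = ((π/L)² + c)/((π/L)² + 1).
Simplifying, α = (-50 + 63*π^2)/(7*(25 + 9*π^2)).


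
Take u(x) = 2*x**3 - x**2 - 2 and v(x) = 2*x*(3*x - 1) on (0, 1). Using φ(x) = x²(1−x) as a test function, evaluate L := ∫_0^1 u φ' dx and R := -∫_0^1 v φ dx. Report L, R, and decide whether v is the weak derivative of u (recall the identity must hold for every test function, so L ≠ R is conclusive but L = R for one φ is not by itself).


LHS = -1/10, RHS = -1/10. Yes, v = u' weakly.

u(x) = 2*x**3 - x**2 - 2, classical derivative u'(x) = 6*x**2 - 2*x.
φ(x) = x²(1−x), so φ'(x) = x*(2 - 3*x).
Note φ(0) = φ(1) = 0, so the boundary term u·φ vanishes.
LHS = ∫_0^1 u(x) φ'(x) dx = ∫_0^1 (-6*x^5 + 7*x^4 - 2*x^3 + 6*x^2 - 4*x) dx. Term by term:
  ∫_0^1 -6*x^5 dx = -1;  ∫_0^1 7*x^4 dx = 7/5;  ∫_0^1 -2*x^3 dx = -1/2;
  ∫_0^1 6*x^2 dx = 2;  ∫_0^1 -4*x dx = -2.
Sum: -1 + 7/5 − 1/2 + 2 − 2 = -1/10.
So LHS = -1/10.
∫_0^1 v(x) φ(x) dx = ∫_0^1 (-6*x^5 + 8*x^4 - 2*x^3) dx. Term by term:
  ∫_0^1 -6*x^5 dx = -1;  ∫_0^1 8*x^4 dx = 8/5;  ∫_0^1 -2*x^3 dx = -1/2.
Sum: -1 + 8/5 − 1/2 = 1/10.
So RHS = -∫_0^1 v(x) φ(x) dx = -1/10.
LHS = RHS, so the identity holds for this test φ.
Moreover u is smooth here and v(x) = u'(x) = 6*x**2 - 2*x pointwise, so the identity holds for every test function. Hence v is the weak derivative of u.
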